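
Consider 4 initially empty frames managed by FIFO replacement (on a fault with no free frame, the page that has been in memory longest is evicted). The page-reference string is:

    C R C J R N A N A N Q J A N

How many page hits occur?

8

C -> miss, frames (C)
R -> miss, frames (C R)
C -> hit
J -> miss, frames (C R J)
R -> hit
N -> miss, frames (C R J N)
A -> miss, evict C, frames (R J N A)
N -> hit
A -> hit
N -> hit
Q -> miss, evict R, frames (J N A Q)
J -> hit
A -> hit
N -> hit
Hits: 8.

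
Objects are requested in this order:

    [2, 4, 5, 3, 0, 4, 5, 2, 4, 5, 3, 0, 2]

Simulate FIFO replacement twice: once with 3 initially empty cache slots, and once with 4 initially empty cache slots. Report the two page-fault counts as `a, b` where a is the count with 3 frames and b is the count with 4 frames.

3 frames: F F F F F F F F . . F F . → 10 faults.
4 frames: F F F F F . . F F F F F F → 11 faults.
11 > 10: adding a frame increased faults — Belady's anomaly.

10, 11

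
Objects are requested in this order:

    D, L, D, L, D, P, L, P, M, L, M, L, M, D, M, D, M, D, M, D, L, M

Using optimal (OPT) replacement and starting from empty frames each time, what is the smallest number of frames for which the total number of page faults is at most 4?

f=1: 22 faults
f=2: 6 faults
f=3: 4 faults
f=4: 4 faults
Smallest f with faults ≤ 4 is 3.

3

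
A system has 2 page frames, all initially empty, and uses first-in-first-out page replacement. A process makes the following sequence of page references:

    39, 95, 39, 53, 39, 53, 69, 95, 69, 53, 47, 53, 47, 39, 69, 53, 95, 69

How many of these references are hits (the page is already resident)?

5

39 → miss, frames {39}
95 → miss, frames {39,95}
39 → hit
53 → miss, evict 39, frames {95,53}
39 → miss, evict 95, frames {53,39}
53 → hit
69 → miss, evict 53, frames {39,69}
95 → miss, evict 39, frames {69,95}
69 → hit
53 → miss, evict 69, frames {95,53}
47 → miss, evict 95, frames {53,47}
53 → hit
47 → hit
39 → miss, evict 53, frames {47,39}
69 → miss, evict 47, frames {39,69}
53 → miss, evict 39, frames {69,53}
95 → miss, evict 69, frames {53,95}
69 → miss, evict 53, frames {95,69}
Hits: 5.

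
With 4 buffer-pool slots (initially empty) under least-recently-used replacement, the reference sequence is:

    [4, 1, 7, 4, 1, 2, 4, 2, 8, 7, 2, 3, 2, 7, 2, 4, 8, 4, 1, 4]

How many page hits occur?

4 -> fault, frames (4)
1 -> fault, frames (4 1)
7 -> fault, frames (4 1 7)
4 -> hit
1 -> hit
2 -> fault, frames (7 4 1 2)
4 -> hit
2 -> hit
8 -> fault, evict 7, frames (1 4 2 8)
7 -> fault, evict 1, frames (4 2 8 7)
2 -> hit
3 -> fault, evict 4, frames (8 7 2 3)
2 -> hit
7 -> hit
2 -> hit
4 -> fault, evict 8, frames (3 7 2 4)
8 -> fault, evict 3, frames (7 2 4 8)
4 -> hit
1 -> fault, evict 7, frames (2 8 4 1)
4 -> hit
Hits: 10.

10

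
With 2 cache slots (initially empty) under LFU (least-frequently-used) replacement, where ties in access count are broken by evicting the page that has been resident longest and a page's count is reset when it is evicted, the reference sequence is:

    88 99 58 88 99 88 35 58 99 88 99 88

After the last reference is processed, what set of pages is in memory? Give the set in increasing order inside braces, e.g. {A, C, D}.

88: fault, frames [88]
99: fault, frames [88, 99]
58: fault, evict 88, frames [99, 58]
88: fault, evict 99, frames [58, 88]
99: fault, evict 58, frames [88, 99]
88: hit
35: fault, evict 99, frames [88, 35]
58: fault, evict 35, frames [88, 58]
99: fault, evict 58, frames [88, 99]
88: hit
99: hit
88: hit

{88, 99}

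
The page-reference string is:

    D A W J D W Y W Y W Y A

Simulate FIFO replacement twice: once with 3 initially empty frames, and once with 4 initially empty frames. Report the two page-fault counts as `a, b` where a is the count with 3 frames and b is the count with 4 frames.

3 frames: F F F F F . F F . . . F → 8 faults.
4 frames: F F F F . . F . . . . . → 5 faults.
5 < 8: adding a frame reduced faults, as is typical.

8, 5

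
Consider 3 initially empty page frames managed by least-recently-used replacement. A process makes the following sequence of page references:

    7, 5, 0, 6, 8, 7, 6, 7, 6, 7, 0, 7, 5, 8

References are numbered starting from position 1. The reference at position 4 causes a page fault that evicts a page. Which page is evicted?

7

pos 1: 7: fault, frames (7)
pos 2: 5: fault, frames (7 5)
pos 3: 0: fault, frames (7 5 0)
pos 4: 6: fault, evict 7, frames (5 0 6)
At position 4, page 7 is evicted.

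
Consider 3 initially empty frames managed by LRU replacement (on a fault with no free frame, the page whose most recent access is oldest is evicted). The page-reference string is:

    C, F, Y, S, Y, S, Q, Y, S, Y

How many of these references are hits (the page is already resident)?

C → fault, frames {C}
F → fault, frames {C,F}
Y → fault, frames {C,F,Y}
S → fault, evict C, frames {F,Y,S}
Y → hit
S → hit
Q → fault, evict F, frames {Y,S,Q}
Y → hit
S → hit
Y → hit
Hits: 5.

5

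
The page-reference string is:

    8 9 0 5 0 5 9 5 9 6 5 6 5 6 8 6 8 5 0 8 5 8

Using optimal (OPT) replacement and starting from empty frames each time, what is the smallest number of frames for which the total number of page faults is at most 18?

2

f=1: 22 faults
f=2: 10 faults
f=3: 7 faults
f=4: 5 faults
f=5: 5 faults
Smallest f with faults ≤ 18 is 2.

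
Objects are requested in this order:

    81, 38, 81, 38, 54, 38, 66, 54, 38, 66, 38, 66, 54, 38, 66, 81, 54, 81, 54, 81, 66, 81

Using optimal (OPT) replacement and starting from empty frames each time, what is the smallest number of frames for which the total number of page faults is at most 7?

3

f=1: 22 faults
f=2: 9 faults
f=3: 5 faults
f=4: 4 faults
Smallest f with faults ≤ 7 is 3.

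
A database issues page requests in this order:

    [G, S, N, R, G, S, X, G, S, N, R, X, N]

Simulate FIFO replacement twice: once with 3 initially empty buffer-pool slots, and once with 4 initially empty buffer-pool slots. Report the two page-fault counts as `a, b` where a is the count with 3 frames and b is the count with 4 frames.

3 frames: F F F F F F F . . F F . . → 9 faults.
4 frames: F F F F . . F F F F F F . → 10 faults.
10 > 9: adding a frame increased faults — Belady's anomaly.

9, 10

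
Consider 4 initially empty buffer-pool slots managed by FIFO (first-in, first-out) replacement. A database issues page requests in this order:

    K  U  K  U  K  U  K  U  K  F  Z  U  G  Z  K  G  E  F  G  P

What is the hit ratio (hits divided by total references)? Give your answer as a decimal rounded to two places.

K: fault, frames {K}
U: fault, frames {K,U}
K: hit
U: hit
K: hit
U: hit
K: hit
U: hit
K: hit
F: fault, frames {K,U,F}
Z: fault, frames {K,U,F,Z}
U: hit
G: fault, evict K, frames {U,F,Z,G}
Z: hit
K: fault, evict U, frames {F,Z,G,K}
G: hit
E: fault, evict F, frames {Z,G,K,E}
F: fault, evict Z, frames {G,K,E,F}
G: hit
P: fault, evict G, frames {K,E,F,P}
Hits: 11 of 20 references → 11/20 = 0.5500.

0.55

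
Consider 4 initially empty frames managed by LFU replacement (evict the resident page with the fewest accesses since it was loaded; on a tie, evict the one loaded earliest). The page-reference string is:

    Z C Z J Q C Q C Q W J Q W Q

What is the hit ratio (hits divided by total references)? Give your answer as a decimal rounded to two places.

Z -> miss, frames [Z]
C -> miss, frames [Z, C]
Z -> hit
J -> miss, frames [Z, C, J]
Q -> miss, frames [Z, C, J, Q]
C -> hit
Q -> hit
C -> hit
Q -> hit
W -> miss, evict J, frames [Z, C, Q, W]
J -> miss, evict W, frames [Z, C, Q, J]
Q -> hit
W -> miss, evict J, frames [Z, C, Q, W]
Q -> hit
Hits: 7 of 14 references → 7/14 = 0.5000.

0.50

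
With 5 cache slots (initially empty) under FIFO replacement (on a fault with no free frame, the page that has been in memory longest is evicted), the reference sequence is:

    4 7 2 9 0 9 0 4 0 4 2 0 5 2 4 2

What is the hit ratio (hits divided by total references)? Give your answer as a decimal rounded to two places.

0.56

4 → miss, frames (4)
7 → miss, frames (4 7)
2 → miss, frames (4 7 2)
9 → miss, frames (4 7 2 9)
0 → miss, frames (4 7 2 9 0)
9 → hit
0 → hit
4 → hit
0 → hit
4 → hit
2 → hit
0 → hit
5 → miss, evict 4, frames (7 2 9 0 5)
2 → hit
4 → miss, evict 7, frames (2 9 0 5 4)
2 → hit
Hits: 9 of 16 references → 9/16 = 0.5625.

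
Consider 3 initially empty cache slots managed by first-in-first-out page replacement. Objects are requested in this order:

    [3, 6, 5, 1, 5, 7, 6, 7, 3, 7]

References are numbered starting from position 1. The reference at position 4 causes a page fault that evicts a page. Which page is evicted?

3

pos 1: 3 -> fault, frames {3}
pos 2: 6 -> fault, frames {3,6}
pos 3: 5 -> fault, frames {3,6,5}
pos 4: 1 -> fault, evict 3, frames {6,5,1}
At position 4, page 3 is evicted.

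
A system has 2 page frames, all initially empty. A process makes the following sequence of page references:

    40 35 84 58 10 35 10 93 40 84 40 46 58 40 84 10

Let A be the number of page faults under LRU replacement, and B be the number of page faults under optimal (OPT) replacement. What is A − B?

Under LRU: F F F F F F . F F F . F F F F F → 14 faults.
Under OPT: F F F F F . . F F F . F F . F F → 12 faults.
A − B = 14 − 12 = 2.

2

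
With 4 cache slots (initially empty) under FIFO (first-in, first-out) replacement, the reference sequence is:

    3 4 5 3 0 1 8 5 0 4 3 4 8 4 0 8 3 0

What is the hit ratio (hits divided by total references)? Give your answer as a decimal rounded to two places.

0.50

3 → fault, frames [3]
4 → fault, frames [3, 4]
5 → fault, frames [3, 4, 5]
3 → hit
0 → fault, frames [3, 4, 5, 0]
1 → fault, evict 3, frames [4, 5, 0, 1]
8 → fault, evict 4, frames [5, 0, 1, 8]
5 → hit
0 → hit
4 → fault, evict 5, frames [0, 1, 8, 4]
3 → fault, evict 0, frames [1, 8, 4, 3]
4 → hit
8 → hit
4 → hit
0 → fault, evict 1, frames [8, 4, 3, 0]
8 → hit
3 → hit
0 → hit
Hits: 9 of 18 references → 9/18 = 0.5000.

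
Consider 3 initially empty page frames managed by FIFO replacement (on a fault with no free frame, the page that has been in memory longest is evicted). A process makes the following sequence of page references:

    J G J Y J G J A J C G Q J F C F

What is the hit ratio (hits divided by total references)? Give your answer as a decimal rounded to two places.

J → miss, frames [J]
G → miss, frames [J, G]
J → hit
Y → miss, frames [J, G, Y]
J → hit
G → hit
J → hit
A → miss, evict J, frames [G, Y, A]
J → miss, evict G, frames [Y, A, J]
C → miss, evict Y, frames [A, J, C]
G → miss, evict A, frames [J, C, G]
Q → miss, evict J, frames [C, G, Q]
J → miss, evict C, frames [G, Q, J]
F → miss, evict G, frames [Q, J, F]
C → miss, evict Q, frames [J, F, C]
F → hit
Hits: 5 of 16 references → 5/16 = 0.3125.

0.31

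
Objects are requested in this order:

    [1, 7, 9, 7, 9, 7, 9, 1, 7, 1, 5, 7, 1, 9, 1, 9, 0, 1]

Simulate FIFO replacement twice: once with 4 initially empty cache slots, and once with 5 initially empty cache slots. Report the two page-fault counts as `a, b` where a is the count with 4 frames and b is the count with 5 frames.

6, 5

4 frames: F F F . . . . . . . F . . . . . F F → 6 faults.
5 frames: F F F . . . . . . . F . . . . . F . → 5 faults.
5 < 6: adding a frame reduced faults, as is typical.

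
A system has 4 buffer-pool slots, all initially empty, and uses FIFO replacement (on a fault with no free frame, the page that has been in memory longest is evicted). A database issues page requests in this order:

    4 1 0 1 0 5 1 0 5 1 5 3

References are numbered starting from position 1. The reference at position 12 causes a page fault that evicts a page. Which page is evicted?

4

pos 1: 4 → fault, frames {4}
pos 2: 1 → fault, frames {4,1}
pos 3: 0 → fault, frames {4,1,0}
pos 4: 1 → hit
pos 5: 0 → hit
pos 6: 5 → fault, frames {4,1,0,5}
pos 7: 1 → hit
pos 8: 0 → hit
pos 9: 5 → hit
pos 10: 1 → hit
pos 11: 5 → hit
pos 12: 3 → fault, evict 4, frames {1,0,5,3}
At position 12, page 4 is evicted.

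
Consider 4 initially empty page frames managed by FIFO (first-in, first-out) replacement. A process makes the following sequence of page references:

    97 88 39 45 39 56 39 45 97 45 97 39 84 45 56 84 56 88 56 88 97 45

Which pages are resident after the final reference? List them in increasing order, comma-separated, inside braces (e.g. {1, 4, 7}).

97: fault, frames [97]
88: fault, frames [97, 88]
39: fault, frames [97, 88, 39]
45: fault, frames [97, 88, 39, 45]
39: hit
56: fault, evict 97, frames [88, 39, 45, 56]
39: hit
45: hit
97: fault, evict 88, frames [39, 45, 56, 97]
45: hit
97: hit
39: hit
84: fault, evict 39, frames [45, 56, 97, 84]
45: hit
56: hit
84: hit
56: hit
88: fault, evict 45, frames [56, 97, 84, 88]
56: hit
88: hit
97: hit
45: fault, evict 56, frames [97, 84, 88, 45]

{45, 84, 88, 97}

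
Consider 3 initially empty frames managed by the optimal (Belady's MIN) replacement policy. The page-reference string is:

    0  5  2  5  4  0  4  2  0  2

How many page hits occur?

0: miss, frames [0]
5: miss, frames [0, 5]
2: miss, frames [0, 5, 2]
5: hit
4: miss, evict 5, frames [0, 2, 4]
0: hit
4: hit
2: hit
0: hit
2: hit
Hits: 6.

6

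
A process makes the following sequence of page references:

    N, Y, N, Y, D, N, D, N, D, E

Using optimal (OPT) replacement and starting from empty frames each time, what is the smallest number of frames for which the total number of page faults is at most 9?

f=1: 10 faults
f=2: 4 faults
f=3: 4 faults
f=4: 4 faults
Smallest f with faults ≤ 9 is 2.

2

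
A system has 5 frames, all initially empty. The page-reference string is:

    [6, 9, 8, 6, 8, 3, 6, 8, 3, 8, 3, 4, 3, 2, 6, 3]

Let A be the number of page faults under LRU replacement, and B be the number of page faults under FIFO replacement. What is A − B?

-1

Under LRU: F F F . . F . . . . . F . F . . → 6 faults.
Under FIFO: F F F . . F . . . . . F . F F . → 7 faults.
A − B = 6 − 7 = -1.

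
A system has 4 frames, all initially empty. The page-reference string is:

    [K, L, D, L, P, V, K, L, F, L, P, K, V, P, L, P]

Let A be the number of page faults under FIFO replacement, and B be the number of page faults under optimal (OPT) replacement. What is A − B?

3

Under FIFO: F F F . F F F F F . F . F . . . → 10 faults.
Under OPT: F F F . F F . . F . . . F . . . → 7 faults.
A − B = 10 − 7 = 3.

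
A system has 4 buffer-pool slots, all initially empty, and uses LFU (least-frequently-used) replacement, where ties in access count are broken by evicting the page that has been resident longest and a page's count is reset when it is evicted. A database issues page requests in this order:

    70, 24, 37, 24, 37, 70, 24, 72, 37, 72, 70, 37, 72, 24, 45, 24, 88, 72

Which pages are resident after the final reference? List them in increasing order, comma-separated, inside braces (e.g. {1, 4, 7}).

70 → fault, frames [70]
24 → fault, frames [70, 24]
37 → fault, frames [70, 24, 37]
24 → hit
37 → hit
70 → hit
24 → hit
72 → fault, frames [70, 24, 37, 72]
37 → hit
72 → hit
70 → hit
37 → hit
72 → hit
24 → hit
45 → fault, evict 70, frames [24, 37, 72, 45]
24 → hit
88 → fault, evict 45, frames [24, 37, 72, 88]
72 → hit

{24, 37, 72, 88}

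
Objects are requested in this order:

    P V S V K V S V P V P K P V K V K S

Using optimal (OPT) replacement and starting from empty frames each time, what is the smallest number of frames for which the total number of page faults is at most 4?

f=1: 18 faults
f=2: 9 faults
f=3: 6 faults
f=4: 4 faults
Smallest f with faults ≤ 4 is 4.

4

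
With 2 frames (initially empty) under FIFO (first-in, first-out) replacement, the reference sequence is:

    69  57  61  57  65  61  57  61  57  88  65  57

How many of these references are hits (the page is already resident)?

69 → miss, frames [69]
57 → miss, frames [69, 57]
61 → miss, evict 69, frames [57, 61]
57 → hit
65 → miss, evict 57, frames [61, 65]
61 → hit
57 → miss, evict 61, frames [65, 57]
61 → miss, evict 65, frames [57, 61]
57 → hit
88 → miss, evict 57, frames [61, 88]
65 → miss, evict 61, frames [88, 65]
57 → miss, evict 88, frames [65, 57]
Hits: 3.

3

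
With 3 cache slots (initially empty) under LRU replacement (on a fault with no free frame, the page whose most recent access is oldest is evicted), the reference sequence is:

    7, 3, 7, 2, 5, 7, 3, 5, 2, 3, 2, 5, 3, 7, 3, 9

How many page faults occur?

7: miss, frames [7]
3: miss, frames [7, 3]
7: hit
2: miss, frames [3, 7, 2]
5: miss, evict 3, frames [7, 2, 5]
7: hit
3: miss, evict 2, frames [5, 7, 3]
5: hit
2: miss, evict 7, frames [3, 5, 2]
3: hit
2: hit
5: hit
3: hit
7: miss, evict 2, frames [5, 3, 7]
3: hit
9: miss, evict 5, frames [7, 3, 9]
Page faults: 8.

8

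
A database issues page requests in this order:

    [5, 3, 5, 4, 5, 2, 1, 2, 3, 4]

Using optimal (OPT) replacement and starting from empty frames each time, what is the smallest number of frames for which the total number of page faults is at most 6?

f=1: 10 faults
f=2: 7 faults
f=3: 6 faults
f=4: 5 faults
f=5: 5 faults
Smallest f with faults ≤ 6 is 3.

3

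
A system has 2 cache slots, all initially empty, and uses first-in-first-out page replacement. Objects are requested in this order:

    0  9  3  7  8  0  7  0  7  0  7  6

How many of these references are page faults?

0 → miss, frames [0]
9 → miss, frames [0, 9]
3 → miss, evict 0, frames [9, 3]
7 → miss, evict 9, frames [3, 7]
8 → miss, evict 3, frames [7, 8]
0 → miss, evict 7, frames [8, 0]
7 → miss, evict 8, frames [0, 7]
0 → hit
7 → hit
0 → hit
7 → hit
6 → miss, evict 0, frames [7, 6]
Page faults: 8.

8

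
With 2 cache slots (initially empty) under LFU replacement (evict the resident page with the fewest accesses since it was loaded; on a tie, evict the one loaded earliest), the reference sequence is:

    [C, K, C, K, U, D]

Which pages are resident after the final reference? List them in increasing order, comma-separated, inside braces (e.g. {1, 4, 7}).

C -> miss, frames (C)
K -> miss, frames (C K)
C -> hit
K -> hit
U -> miss, evict C, frames (K U)
D -> miss, evict U, frames (K D)

{D, K}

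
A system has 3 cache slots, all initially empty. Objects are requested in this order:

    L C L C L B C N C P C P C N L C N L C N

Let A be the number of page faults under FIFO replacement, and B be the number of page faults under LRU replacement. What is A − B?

Under FIFO: F F . . . F . F . F F . . . F . F . . . → 8 faults.
Under LRU: F F . . . F . F . F . . . . F . . . . . → 6 faults.
A − B = 8 − 6 = 2.

2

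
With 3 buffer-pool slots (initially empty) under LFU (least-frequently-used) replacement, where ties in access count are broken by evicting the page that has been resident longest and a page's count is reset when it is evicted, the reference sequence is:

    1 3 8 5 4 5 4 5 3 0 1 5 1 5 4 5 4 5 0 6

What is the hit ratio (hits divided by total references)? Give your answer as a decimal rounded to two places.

0.50

1: fault, frames {1}
3: fault, frames {1,3}
8: fault, frames {1,3,8}
5: fault, evict 1, frames {3,8,5}
4: fault, evict 3, frames {8,5,4}
5: hit
4: hit
5: hit
3: fault, evict 8, frames {5,4,3}
0: fault, evict 3, frames {5,4,0}
1: fault, evict 0, frames {5,4,1}
5: hit
1: hit
5: hit
4: hit
5: hit
4: hit
5: hit
0: fault, evict 1, frames {5,4,0}
6: fault, evict 0, frames {5,4,6}
Hits: 10 of 20 references → 10/20 = 0.5000.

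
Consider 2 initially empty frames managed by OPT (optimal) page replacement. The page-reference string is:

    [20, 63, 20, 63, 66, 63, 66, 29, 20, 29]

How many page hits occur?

20 -> miss, frames (20)
63 -> miss, frames (20 63)
20 -> hit
63 -> hit
66 -> miss, evict 20, frames (63 66)
63 -> hit
66 -> hit
29 -> miss, evict 66, frames (63 29)
20 -> miss, evict 63, frames (29 20)
29 -> hit
Hits: 5.

5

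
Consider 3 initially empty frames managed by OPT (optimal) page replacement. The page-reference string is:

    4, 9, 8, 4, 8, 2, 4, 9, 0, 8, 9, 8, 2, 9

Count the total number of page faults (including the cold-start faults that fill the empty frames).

6

4 -> miss, frames [4]
9 -> miss, frames [4, 9]
8 -> miss, frames [4, 9, 8]
4 -> hit
8 -> hit
2 -> miss, evict 8, frames [4, 9, 2]
4 -> hit
9 -> hit
0 -> miss, evict 4, frames [9, 2, 0]
8 -> miss, evict 0, frames [9, 2, 8]
9 -> hit
8 -> hit
2 -> hit
9 -> hit
Page faults: 6.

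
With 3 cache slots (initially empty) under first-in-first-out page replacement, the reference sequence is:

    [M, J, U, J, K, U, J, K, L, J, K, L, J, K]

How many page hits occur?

M: fault, frames [M]
J: fault, frames [M, J]
U: fault, frames [M, J, U]
J: hit
K: fault, evict M, frames [J, U, K]
U: hit
J: hit
K: hit
L: fault, evict J, frames [U, K, L]
J: fault, evict U, frames [K, L, J]
K: hit
L: hit
J: hit
K: hit
Hits: 8.

8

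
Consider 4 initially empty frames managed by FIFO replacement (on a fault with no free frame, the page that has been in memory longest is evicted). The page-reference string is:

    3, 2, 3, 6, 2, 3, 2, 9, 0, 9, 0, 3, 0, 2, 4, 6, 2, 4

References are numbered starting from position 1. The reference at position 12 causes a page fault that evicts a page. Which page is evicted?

2

pos 1: 3: miss, frames [3]
pos 2: 2: miss, frames [3, 2]
pos 3: 3: hit
pos 4: 6: miss, frames [3, 2, 6]
pos 5: 2: hit
pos 6: 3: hit
pos 7: 2: hit
pos 8: 9: miss, frames [3, 2, 6, 9]
pos 9: 0: miss, evict 3, frames [2, 6, 9, 0]
pos 10: 9: hit
pos 11: 0: hit
pos 12: 3: miss, evict 2, frames [6, 9, 0, 3]
At position 12, page 2 is evicted.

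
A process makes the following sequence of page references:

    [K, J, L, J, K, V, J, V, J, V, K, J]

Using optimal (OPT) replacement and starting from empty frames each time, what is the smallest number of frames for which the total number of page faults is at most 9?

f=1: 12 faults
f=2: 6 faults
f=3: 4 faults
f=4: 4 faults
Smallest f with faults ≤ 9 is 2.

2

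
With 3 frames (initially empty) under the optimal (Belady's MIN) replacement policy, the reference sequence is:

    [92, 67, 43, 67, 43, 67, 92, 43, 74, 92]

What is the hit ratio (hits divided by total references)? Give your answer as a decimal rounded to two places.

92 -> fault, frames [92]
67 -> fault, frames [92, 67]
43 -> fault, frames [92, 67, 43]
67 -> hit
43 -> hit
67 -> hit
92 -> hit
43 -> hit
74 -> fault, evict 43, frames [92, 67, 74]
92 -> hit
Hits: 6 of 10 references → 6/10 = 0.6000.

0.60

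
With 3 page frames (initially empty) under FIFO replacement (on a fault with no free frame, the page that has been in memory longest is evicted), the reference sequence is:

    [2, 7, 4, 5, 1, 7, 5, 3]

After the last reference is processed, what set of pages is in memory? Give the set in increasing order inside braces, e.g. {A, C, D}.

{1, 3, 7}

2: miss, frames (2)
7: miss, frames (2 7)
4: miss, frames (2 7 4)
5: miss, evict 2, frames (7 4 5)
1: miss, evict 7, frames (4 5 1)
7: miss, evict 4, frames (5 1 7)
5: hit
3: miss, evict 5, frames (1 7 3)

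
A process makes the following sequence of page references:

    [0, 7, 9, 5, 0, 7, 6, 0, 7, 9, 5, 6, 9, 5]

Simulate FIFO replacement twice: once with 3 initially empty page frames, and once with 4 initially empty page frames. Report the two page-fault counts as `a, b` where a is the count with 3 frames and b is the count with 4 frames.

9, 10

3 frames: F F F F F F F . . F F . . . → 9 faults.
4 frames: F F F F . . F F F F F F . . → 10 faults.
10 > 9: adding a frame increased faults — Belady's anomaly.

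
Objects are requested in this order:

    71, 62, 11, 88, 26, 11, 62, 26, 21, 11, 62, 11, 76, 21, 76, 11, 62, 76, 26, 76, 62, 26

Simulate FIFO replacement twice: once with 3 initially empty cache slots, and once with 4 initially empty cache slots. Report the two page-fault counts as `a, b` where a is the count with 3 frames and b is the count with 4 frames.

3 frames: F F F F F . F . F F . . F . . . F . F . . . → 11 faults.
4 frames: F F F F F . . . F . F F F . . . . . F . . . → 10 faults.
10 < 11: adding a frame reduced faults, as is typical.

11, 10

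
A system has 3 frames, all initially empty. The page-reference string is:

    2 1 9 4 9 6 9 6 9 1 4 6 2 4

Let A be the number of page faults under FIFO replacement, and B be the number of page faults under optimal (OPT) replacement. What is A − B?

Under FIFO: F F F F . F . . . F . . F F → 8 faults.
Under OPT: F F F F . F . . . . F . F . → 7 faults.
A − B = 8 − 7 = 1.

1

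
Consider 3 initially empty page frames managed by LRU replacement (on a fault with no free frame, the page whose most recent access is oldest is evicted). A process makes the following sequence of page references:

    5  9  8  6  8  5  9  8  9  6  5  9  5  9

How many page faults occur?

8

5 → miss, frames [5]
9 → miss, frames [5, 9]
8 → miss, frames [5, 9, 8]
6 → miss, evict 5, frames [9, 8, 6]
8 → hit
5 → miss, evict 9, frames [6, 8, 5]
9 → miss, evict 6, frames [8, 5, 9]
8 → hit
9 → hit
6 → miss, evict 5, frames [8, 9, 6]
5 → miss, evict 8, frames [9, 6, 5]
9 → hit
5 → hit
9 → hit
Page faults: 8.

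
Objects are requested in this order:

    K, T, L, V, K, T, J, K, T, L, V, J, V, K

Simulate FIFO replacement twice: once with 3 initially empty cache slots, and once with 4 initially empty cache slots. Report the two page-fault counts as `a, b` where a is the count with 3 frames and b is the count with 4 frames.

10, 11

3 frames: F F F F F F F . . F F . . F → 10 faults.
4 frames: F F F F . . F F F F F F . F → 11 faults.
11 > 10: adding a frame increased faults — Belady's anomaly.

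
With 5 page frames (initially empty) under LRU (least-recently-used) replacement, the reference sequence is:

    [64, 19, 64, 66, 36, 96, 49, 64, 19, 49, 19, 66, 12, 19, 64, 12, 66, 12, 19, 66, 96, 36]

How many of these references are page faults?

64 -> fault, frames (64)
19 -> fault, frames (64 19)
64 -> hit
66 -> fault, frames (19 64 66)
36 -> fault, frames (19 64 66 36)
96 -> fault, frames (19 64 66 36 96)
49 -> fault, evict 19, frames (64 66 36 96 49)
64 -> hit
19 -> fault, evict 66, frames (36 96 49 64 19)
49 -> hit
19 -> hit
66 -> fault, evict 36, frames (96 64 49 19 66)
12 -> fault, evict 96, frames (64 49 19 66 12)
19 -> hit
64 -> hit
12 -> hit
66 -> hit
12 -> hit
19 -> hit
66 -> hit
96 -> fault, evict 49, frames (64 12 19 66 96)
36 -> fault, evict 64, frames (12 19 66 96 36)
Page faults: 11.

11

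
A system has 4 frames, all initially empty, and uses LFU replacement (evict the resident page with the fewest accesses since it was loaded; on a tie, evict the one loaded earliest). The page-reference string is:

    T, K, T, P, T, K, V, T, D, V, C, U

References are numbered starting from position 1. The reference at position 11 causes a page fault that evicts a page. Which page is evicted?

pos 1: T → fault, frames (T)
pos 2: K → fault, frames (T K)
pos 3: T → hit
pos 4: P → fault, frames (T K P)
pos 5: T → hit
pos 6: K → hit
pos 7: V → fault, frames (T K P V)
pos 8: T → hit
pos 9: D → fault, evict P, frames (T K V D)
pos 10: V → hit
pos 11: C → fault, evict D, frames (T K V C)
At position 11, page D is evicted.

D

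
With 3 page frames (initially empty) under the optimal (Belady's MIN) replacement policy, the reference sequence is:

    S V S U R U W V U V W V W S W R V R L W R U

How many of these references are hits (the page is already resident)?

13

S -> fault, frames {S}
V -> fault, frames {S,V}
S -> hit
U -> fault, frames {S,V,U}
R -> fault, evict S, frames {V,U,R}
U -> hit
W -> fault, evict R, frames {V,U,W}
V -> hit
U -> hit
V -> hit
W -> hit
V -> hit
W -> hit
S -> fault, evict U, frames {V,W,S}
W -> hit
R -> fault, evict S, frames {V,W,R}
V -> hit
R -> hit
L -> fault, evict V, frames {W,R,L}
W -> hit
R -> hit
U -> fault, evict L, frames {W,R,U}
Hits: 13.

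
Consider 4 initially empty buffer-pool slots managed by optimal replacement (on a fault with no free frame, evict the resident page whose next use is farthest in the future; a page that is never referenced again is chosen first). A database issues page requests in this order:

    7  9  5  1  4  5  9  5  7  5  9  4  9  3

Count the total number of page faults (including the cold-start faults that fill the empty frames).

6

7 → fault, frames {7}
9 → fault, frames {7,9}
5 → fault, frames {7,9,5}
1 → fault, frames {7,9,5,1}
4 → fault, evict 1, frames {7,9,5,4}
5 → hit
9 → hit
5 → hit
7 → hit
5 → hit
9 → hit
4 → hit
9 → hit
3 → fault, evict 4, frames {7,9,5,3}
Page faults: 6.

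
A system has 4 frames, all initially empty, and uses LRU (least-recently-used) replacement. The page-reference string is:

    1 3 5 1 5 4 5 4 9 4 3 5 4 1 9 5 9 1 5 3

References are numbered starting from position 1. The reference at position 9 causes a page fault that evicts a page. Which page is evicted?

3

pos 1: 1: miss, frames {1}
pos 2: 3: miss, frames {1,3}
pos 3: 5: miss, frames {1,3,5}
pos 4: 1: hit
pos 5: 5: hit
pos 6: 4: miss, frames {3,1,5,4}
pos 7: 5: hit
pos 8: 4: hit
pos 9: 9: miss, evict 3, frames {1,5,4,9}
At position 9, page 3 is evicted.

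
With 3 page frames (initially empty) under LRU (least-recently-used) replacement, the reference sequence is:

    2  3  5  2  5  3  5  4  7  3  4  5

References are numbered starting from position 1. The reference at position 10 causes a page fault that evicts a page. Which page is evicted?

5

pos 1: 2 -> miss, frames (2)
pos 2: 3 -> miss, frames (2 3)
pos 3: 5 -> miss, frames (2 3 5)
pos 4: 2 -> hit
pos 5: 5 -> hit
pos 6: 3 -> hit
pos 7: 5 -> hit
pos 8: 4 -> miss, evict 2, frames (3 5 4)
pos 9: 7 -> miss, evict 3, frames (5 4 7)
pos 10: 3 -> miss, evict 5, frames (4 7 3)
At position 10, page 5 is evicted.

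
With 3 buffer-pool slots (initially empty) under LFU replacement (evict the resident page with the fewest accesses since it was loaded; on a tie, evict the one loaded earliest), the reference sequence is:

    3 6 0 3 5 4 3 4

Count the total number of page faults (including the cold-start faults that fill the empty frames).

5

3 → miss, frames (3)
6 → miss, frames (3 6)
0 → miss, frames (3 6 0)
3 → hit
5 → miss, evict 6, frames (3 0 5)
4 → miss, evict 0, frames (3 5 4)
3 → hit
4 → hit
Page faults: 5.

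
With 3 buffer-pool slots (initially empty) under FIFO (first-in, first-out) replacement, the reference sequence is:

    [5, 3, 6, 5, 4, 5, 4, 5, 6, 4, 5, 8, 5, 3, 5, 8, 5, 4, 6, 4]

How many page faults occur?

9

5: fault, frames (5)
3: fault, frames (5 3)
6: fault, frames (5 3 6)
5: hit
4: fault, evict 5, frames (3 6 4)
5: fault, evict 3, frames (6 4 5)
4: hit
5: hit
6: hit
4: hit
5: hit
8: fault, evict 6, frames (4 5 8)
5: hit
3: fault, evict 4, frames (5 8 3)
5: hit
8: hit
5: hit
4: fault, evict 5, frames (8 3 4)
6: fault, evict 8, frames (3 4 6)
4: hit
Page faults: 9.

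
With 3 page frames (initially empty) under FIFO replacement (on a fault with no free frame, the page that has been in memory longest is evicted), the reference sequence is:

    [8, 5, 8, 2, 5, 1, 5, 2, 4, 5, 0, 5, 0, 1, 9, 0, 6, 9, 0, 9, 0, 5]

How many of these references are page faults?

12

8: fault, frames {8}
5: fault, frames {8,5}
8: hit
2: fault, frames {8,5,2}
5: hit
1: fault, evict 8, frames {5,2,1}
5: hit
2: hit
4: fault, evict 5, frames {2,1,4}
5: fault, evict 2, frames {1,4,5}
0: fault, evict 1, frames {4,5,0}
5: hit
0: hit
1: fault, evict 4, frames {5,0,1}
9: fault, evict 5, frames {0,1,9}
0: hit
6: fault, evict 0, frames {1,9,6}
9: hit
0: fault, evict 1, frames {9,6,0}
9: hit
0: hit
5: fault, evict 9, frames {6,0,5}
Page faults: 12.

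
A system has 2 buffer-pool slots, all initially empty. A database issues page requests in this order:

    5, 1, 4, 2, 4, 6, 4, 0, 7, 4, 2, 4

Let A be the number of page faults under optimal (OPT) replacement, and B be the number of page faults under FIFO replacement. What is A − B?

-2

Under OPT: F F F F . F . F F . F . → 8 faults.
Under FIFO: F F F F . F F F F F F . → 10 faults.
A − B = 8 − 10 = -2.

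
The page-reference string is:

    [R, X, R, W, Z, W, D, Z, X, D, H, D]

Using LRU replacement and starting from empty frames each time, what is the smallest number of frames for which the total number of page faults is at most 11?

f=1: 12 faults
f=2: 9 faults
f=3: 7 faults
f=4: 7 faults
f=5: 6 faults
f=6: 6 faults
Smallest f with faults ≤ 11 is 2.

2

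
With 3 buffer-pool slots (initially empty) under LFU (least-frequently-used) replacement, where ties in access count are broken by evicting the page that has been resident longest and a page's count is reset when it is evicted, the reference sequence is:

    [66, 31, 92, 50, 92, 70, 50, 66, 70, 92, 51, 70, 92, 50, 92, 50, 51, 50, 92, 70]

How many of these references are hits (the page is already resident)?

66 -> miss, frames (66)
31 -> miss, frames (66 31)
92 -> miss, frames (66 31 92)
50 -> miss, evict 66, frames (31 92 50)
92 -> hit
70 -> miss, evict 31, frames (92 50 70)
50 -> hit
66 -> miss, evict 70, frames (92 50 66)
70 -> miss, evict 66, frames (92 50 70)
92 -> hit
51 -> miss, evict 70, frames (92 50 51)
70 -> miss, evict 51, frames (92 50 70)
92 -> hit
50 -> hit
92 -> hit
50 -> hit
51 -> miss, evict 70, frames (92 50 51)
50 -> hit
92 -> hit
70 -> miss, evict 51, frames (92 50 70)
Hits: 9.

9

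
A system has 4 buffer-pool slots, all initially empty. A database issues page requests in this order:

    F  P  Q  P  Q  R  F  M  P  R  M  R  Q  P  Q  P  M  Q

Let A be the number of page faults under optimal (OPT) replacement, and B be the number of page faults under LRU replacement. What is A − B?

-2

Under OPT: F F F . . F . F . . . . . . . . . . → 5 faults.
Under LRU: F F F . . F . F F . . . F . . . . . → 7 faults.
A − B = 5 − 7 = -2.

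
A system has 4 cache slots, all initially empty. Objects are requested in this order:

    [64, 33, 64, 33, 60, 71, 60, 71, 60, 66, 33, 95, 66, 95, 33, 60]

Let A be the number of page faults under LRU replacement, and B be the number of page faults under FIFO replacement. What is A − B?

-2

Under LRU: F F . . F F . . . F . F . . . . → 6 faults.
Under FIFO: F F . . F F . . . F . F . . F F → 8 faults.
A − B = 6 − 8 = -2.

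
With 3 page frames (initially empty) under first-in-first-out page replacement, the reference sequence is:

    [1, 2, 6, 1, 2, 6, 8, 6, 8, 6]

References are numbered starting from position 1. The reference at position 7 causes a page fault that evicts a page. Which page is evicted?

pos 1: 1: fault, frames (1)
pos 2: 2: fault, frames (1 2)
pos 3: 6: fault, frames (1 2 6)
pos 4: 1: hit
pos 5: 2: hit
pos 6: 6: hit
pos 7: 8: fault, evict 1, frames (2 6 8)
At position 7, page 1 is evicted.

1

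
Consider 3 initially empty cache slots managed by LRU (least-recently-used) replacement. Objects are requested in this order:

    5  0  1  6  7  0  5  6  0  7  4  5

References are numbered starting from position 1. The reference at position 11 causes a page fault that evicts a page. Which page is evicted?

pos 1: 5 → fault, frames {5}
pos 2: 0 → fault, frames {5,0}
pos 3: 1 → fault, frames {5,0,1}
pos 4: 6 → fault, evict 5, frames {0,1,6}
pos 5: 7 → fault, evict 0, frames {1,6,7}
pos 6: 0 → fault, evict 1, frames {6,7,0}
pos 7: 5 → fault, evict 6, frames {7,0,5}
pos 8: 6 → fault, evict 7, frames {0,5,6}
pos 9: 0 → hit
pos 10: 7 → fault, evict 5, frames {6,0,7}
pos 11: 4 → fault, evict 6, frames {0,7,4}
At position 11, page 6 is evicted.

6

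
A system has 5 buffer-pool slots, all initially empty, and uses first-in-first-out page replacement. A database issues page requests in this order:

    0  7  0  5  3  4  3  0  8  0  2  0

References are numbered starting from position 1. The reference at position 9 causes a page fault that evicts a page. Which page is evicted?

pos 1: 0 -> fault, frames (0)
pos 2: 7 -> fault, frames (0 7)
pos 3: 0 -> hit
pos 4: 5 -> fault, frames (0 7 5)
pos 5: 3 -> fault, frames (0 7 5 3)
pos 6: 4 -> fault, frames (0 7 5 3 4)
pos 7: 3 -> hit
pos 8: 0 -> hit
pos 9: 8 -> fault, evict 0, frames (7 5 3 4 8)
At position 9, page 0 is evicted.

0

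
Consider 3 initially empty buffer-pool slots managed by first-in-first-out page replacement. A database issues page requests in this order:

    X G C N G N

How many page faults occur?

X -> fault, frames {X}
G -> fault, frames {X,G}
C -> fault, frames {X,G,C}
N -> fault, evict X, frames {G,C,N}
G -> hit
N -> hit
Page faults: 4.

4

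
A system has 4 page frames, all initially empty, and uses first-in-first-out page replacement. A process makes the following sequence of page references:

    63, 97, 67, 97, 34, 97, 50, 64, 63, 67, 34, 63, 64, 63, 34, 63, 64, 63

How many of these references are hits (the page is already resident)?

63 -> fault, frames (63)
97 -> fault, frames (63 97)
67 -> fault, frames (63 97 67)
97 -> hit
34 -> fault, frames (63 97 67 34)
97 -> hit
50 -> fault, evict 63, frames (97 67 34 50)
64 -> fault, evict 97, frames (67 34 50 64)
63 -> fault, evict 67, frames (34 50 64 63)
67 -> fault, evict 34, frames (50 64 63 67)
34 -> fault, evict 50, frames (64 63 67 34)
63 -> hit
64 -> hit
63 -> hit
34 -> hit
63 -> hit
64 -> hit
63 -> hit
Hits: 9.

9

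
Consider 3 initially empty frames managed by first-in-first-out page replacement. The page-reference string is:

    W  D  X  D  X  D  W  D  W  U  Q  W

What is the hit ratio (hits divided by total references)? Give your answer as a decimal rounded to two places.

W: fault, frames (W)
D: fault, frames (W D)
X: fault, frames (W D X)
D: hit
X: hit
D: hit
W: hit
D: hit
W: hit
U: fault, evict W, frames (D X U)
Q: fault, evict D, frames (X U Q)
W: fault, evict X, frames (U Q W)
Hits: 6 of 12 references → 6/12 = 0.5000.

0.50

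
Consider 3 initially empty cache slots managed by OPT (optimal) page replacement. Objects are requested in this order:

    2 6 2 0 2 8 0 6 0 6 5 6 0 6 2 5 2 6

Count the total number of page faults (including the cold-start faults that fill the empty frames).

6

2: fault, frames (2)
6: fault, frames (2 6)
2: hit
0: fault, frames (2 6 0)
2: hit
8: fault, evict 2, frames (6 0 8)
0: hit
6: hit
0: hit
6: hit
5: fault, evict 8, frames (6 0 5)
6: hit
0: hit
6: hit
2: fault, evict 0, frames (6 5 2)
5: hit
2: hit
6: hit
Page faults: 6.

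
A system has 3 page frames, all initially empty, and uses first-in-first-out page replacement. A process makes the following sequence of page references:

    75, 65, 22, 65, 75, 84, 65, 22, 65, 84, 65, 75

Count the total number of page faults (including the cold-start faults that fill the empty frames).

5

75: fault, frames (75)
65: fault, frames (75 65)
22: fault, frames (75 65 22)
65: hit
75: hit
84: fault, evict 75, frames (65 22 84)
65: hit
22: hit
65: hit
84: hit
65: hit
75: fault, evict 65, frames (22 84 75)
Page faults: 5.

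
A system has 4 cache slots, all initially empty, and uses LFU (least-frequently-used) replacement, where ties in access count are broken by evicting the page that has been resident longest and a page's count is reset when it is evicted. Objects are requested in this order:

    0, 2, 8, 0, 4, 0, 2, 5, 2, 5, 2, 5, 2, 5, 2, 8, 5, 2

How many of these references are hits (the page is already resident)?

12

0: fault, frames [0]
2: fault, frames [0, 2]
8: fault, frames [0, 2, 8]
0: hit
4: fault, frames [0, 2, 8, 4]
0: hit
2: hit
5: fault, evict 8, frames [0, 2, 4, 5]
2: hit
5: hit
2: hit
5: hit
2: hit
5: hit
2: hit
8: fault, evict 4, frames [0, 2, 5, 8]
5: hit
2: hit
Hits: 12.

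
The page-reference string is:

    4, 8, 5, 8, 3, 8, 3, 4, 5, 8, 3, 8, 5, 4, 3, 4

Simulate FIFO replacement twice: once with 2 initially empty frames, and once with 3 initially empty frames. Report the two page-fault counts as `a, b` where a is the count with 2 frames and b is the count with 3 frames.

12, 9

2 frames: F F F . F F . F F F F . F F F . → 12 faults.
3 frames: F F F . F . . F . F . . F . F F → 9 faults.
9 < 12: adding a frame reduced faults, as is typical.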